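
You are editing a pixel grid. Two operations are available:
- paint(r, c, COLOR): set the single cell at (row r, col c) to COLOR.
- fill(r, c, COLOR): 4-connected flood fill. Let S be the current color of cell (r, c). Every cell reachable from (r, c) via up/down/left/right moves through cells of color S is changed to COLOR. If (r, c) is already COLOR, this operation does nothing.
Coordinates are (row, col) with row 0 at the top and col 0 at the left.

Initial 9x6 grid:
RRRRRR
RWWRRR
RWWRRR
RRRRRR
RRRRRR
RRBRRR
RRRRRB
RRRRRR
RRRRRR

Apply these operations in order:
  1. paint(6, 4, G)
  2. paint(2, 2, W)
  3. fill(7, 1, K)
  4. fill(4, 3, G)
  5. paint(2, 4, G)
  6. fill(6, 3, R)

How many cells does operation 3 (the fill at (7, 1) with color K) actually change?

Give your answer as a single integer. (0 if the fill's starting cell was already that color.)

After op 1 paint(6,4,G):
RRRRRR
RWWRRR
RWWRRR
RRRRRR
RRRRRR
RRBRRR
RRRRGB
RRRRRR
RRRRRR
After op 2 paint(2,2,W):
RRRRRR
RWWRRR
RWWRRR
RRRRRR
RRRRRR
RRBRRR
RRRRGB
RRRRRR
RRRRRR
After op 3 fill(7,1,K) [47 cells changed]:
KKKKKK
KWWKKK
KWWKKK
KKKKKK
KKKKKK
KKBKKK
KKKKGB
KKKKKK
KKKKKK

Answer: 47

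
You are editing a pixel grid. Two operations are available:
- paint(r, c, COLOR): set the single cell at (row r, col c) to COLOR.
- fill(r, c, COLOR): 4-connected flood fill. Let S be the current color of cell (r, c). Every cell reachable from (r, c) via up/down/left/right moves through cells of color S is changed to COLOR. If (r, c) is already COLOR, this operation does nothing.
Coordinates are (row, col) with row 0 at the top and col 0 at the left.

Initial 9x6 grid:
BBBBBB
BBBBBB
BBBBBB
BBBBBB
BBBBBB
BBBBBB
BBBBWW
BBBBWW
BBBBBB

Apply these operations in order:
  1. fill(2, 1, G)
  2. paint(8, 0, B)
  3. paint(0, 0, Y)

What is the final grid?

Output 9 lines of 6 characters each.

Answer: YGGGGG
GGGGGG
GGGGGG
GGGGGG
GGGGGG
GGGGGG
GGGGWW
GGGGWW
BGGGGG

Derivation:
After op 1 fill(2,1,G) [50 cells changed]:
GGGGGG
GGGGGG
GGGGGG
GGGGGG
GGGGGG
GGGGGG
GGGGWW
GGGGWW
GGGGGG
After op 2 paint(8,0,B):
GGGGGG
GGGGGG
GGGGGG
GGGGGG
GGGGGG
GGGGGG
GGGGWW
GGGGWW
BGGGGG
After op 3 paint(0,0,Y):
YGGGGG
GGGGGG
GGGGGG
GGGGGG
GGGGGG
GGGGGG
GGGGWW
GGGGWW
BGGGGG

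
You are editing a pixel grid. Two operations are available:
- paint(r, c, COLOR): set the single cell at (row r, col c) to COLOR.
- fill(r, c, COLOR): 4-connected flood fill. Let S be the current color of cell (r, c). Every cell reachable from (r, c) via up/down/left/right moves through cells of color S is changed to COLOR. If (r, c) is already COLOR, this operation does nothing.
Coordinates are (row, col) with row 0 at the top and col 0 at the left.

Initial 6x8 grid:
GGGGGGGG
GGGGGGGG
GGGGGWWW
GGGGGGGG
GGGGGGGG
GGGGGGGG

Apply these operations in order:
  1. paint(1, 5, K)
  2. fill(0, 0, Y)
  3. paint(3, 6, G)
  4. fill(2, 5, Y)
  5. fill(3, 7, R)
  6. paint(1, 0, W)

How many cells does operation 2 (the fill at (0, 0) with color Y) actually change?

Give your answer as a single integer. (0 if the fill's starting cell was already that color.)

After op 1 paint(1,5,K):
GGGGGGGG
GGGGGKGG
GGGGGWWW
GGGGGGGG
GGGGGGGG
GGGGGGGG
After op 2 fill(0,0,Y) [44 cells changed]:
YYYYYYYY
YYYYYKYY
YYYYYWWW
YYYYYYYY
YYYYYYYY
YYYYYYYY

Answer: 44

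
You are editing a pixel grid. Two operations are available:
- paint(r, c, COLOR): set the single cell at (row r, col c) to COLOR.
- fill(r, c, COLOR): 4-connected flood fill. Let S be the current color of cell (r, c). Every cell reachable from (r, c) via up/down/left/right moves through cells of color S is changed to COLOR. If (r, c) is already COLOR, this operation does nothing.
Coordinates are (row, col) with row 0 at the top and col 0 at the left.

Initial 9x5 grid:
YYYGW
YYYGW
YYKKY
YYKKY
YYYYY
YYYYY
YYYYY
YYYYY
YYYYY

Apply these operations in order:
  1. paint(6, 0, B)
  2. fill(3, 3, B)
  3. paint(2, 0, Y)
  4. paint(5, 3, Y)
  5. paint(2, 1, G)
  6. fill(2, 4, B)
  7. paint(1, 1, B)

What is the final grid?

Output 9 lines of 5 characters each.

After op 1 paint(6,0,B):
YYYGW
YYYGW
YYKKY
YYKKY
YYYYY
YYYYY
BYYYY
YYYYY
YYYYY
After op 2 fill(3,3,B) [4 cells changed]:
YYYGW
YYYGW
YYBBY
YYBBY
YYYYY
YYYYY
BYYYY
YYYYY
YYYYY
After op 3 paint(2,0,Y):
YYYGW
YYYGW
YYBBY
YYBBY
YYYYY
YYYYY
BYYYY
YYYYY
YYYYY
After op 4 paint(5,3,Y):
YYYGW
YYYGW
YYBBY
YYBBY
YYYYY
YYYYY
BYYYY
YYYYY
YYYYY
After op 5 paint(2,1,G):
YYYGW
YYYGW
YGBBY
YYBBY
YYYYY
YYYYY
BYYYY
YYYYY
YYYYY
After op 6 fill(2,4,B) [35 cells changed]:
BBBGW
BBBGW
BGBBB
BBBBB
BBBBB
BBBBB
BBBBB
BBBBB
BBBBB
After op 7 paint(1,1,B):
BBBGW
BBBGW
BGBBB
BBBBB
BBBBB
BBBBB
BBBBB
BBBBB
BBBBB

Answer: BBBGW
BBBGW
BGBBB
BBBBB
BBBBB
BBBBB
BBBBB
BBBBB
BBBBB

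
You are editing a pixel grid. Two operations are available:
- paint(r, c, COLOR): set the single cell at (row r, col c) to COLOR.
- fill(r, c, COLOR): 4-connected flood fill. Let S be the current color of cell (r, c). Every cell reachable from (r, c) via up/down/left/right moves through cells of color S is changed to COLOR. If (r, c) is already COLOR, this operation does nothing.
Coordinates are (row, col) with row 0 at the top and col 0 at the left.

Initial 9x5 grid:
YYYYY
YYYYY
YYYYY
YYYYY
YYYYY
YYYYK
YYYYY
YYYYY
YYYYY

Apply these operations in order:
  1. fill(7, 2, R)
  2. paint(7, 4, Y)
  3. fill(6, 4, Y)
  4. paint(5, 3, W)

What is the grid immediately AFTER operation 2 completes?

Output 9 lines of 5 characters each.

After op 1 fill(7,2,R) [44 cells changed]:
RRRRR
RRRRR
RRRRR
RRRRR
RRRRR
RRRRK
RRRRR
RRRRR
RRRRR
After op 2 paint(7,4,Y):
RRRRR
RRRRR
RRRRR
RRRRR
RRRRR
RRRRK
RRRRR
RRRRY
RRRRR

Answer: RRRRR
RRRRR
RRRRR
RRRRR
RRRRR
RRRRK
RRRRR
RRRRY
RRRRR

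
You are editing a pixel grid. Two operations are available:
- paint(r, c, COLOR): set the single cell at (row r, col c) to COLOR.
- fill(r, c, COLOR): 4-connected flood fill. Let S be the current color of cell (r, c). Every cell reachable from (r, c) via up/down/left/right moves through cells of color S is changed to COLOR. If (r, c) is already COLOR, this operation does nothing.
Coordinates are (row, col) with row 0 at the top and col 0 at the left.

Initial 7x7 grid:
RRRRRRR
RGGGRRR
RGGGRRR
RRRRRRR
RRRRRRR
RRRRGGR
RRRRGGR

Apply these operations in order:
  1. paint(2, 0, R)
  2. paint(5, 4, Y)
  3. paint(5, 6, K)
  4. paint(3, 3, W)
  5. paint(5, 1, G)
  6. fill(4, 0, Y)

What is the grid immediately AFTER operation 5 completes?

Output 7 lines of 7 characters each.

Answer: RRRRRRR
RGGGRRR
RGGGRRR
RRRWRRR
RRRRRRR
RGRRYGK
RRRRGGR

Derivation:
After op 1 paint(2,0,R):
RRRRRRR
RGGGRRR
RGGGRRR
RRRRRRR
RRRRRRR
RRRRGGR
RRRRGGR
After op 2 paint(5,4,Y):
RRRRRRR
RGGGRRR
RGGGRRR
RRRRRRR
RRRRRRR
RRRRYGR
RRRRGGR
After op 3 paint(5,6,K):
RRRRRRR
RGGGRRR
RGGGRRR
RRRRRRR
RRRRRRR
RRRRYGK
RRRRGGR
After op 4 paint(3,3,W):
RRRRRRR
RGGGRRR
RGGGRRR
RRRWRRR
RRRRRRR
RRRRYGK
RRRRGGR
After op 5 paint(5,1,G):
RRRRRRR
RGGGRRR
RGGGRRR
RRRWRRR
RRRRRRR
RGRRYGK
RRRRGGR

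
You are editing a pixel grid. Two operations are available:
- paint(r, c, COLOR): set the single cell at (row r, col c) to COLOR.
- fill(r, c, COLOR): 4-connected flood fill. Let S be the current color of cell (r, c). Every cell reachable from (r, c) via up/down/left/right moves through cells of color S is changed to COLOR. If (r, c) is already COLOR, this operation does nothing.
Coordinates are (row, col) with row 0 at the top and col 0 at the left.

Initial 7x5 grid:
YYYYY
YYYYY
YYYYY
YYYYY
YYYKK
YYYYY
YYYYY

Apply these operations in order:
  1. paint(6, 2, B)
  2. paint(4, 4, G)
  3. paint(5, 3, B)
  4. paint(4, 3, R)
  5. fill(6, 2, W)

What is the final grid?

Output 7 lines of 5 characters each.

Answer: YYYYY
YYYYY
YYYYY
YYYYY
YYYRG
YYYBY
YYWYY

Derivation:
After op 1 paint(6,2,B):
YYYYY
YYYYY
YYYYY
YYYYY
YYYKK
YYYYY
YYBYY
After op 2 paint(4,4,G):
YYYYY
YYYYY
YYYYY
YYYYY
YYYKG
YYYYY
YYBYY
After op 3 paint(5,3,B):
YYYYY
YYYYY
YYYYY
YYYYY
YYYKG
YYYBY
YYBYY
After op 4 paint(4,3,R):
YYYYY
YYYYY
YYYYY
YYYYY
YYYRG
YYYBY
YYBYY
After op 5 fill(6,2,W) [1 cells changed]:
YYYYY
YYYYY
YYYYY
YYYYY
YYYRG
YYYBY
YYWYY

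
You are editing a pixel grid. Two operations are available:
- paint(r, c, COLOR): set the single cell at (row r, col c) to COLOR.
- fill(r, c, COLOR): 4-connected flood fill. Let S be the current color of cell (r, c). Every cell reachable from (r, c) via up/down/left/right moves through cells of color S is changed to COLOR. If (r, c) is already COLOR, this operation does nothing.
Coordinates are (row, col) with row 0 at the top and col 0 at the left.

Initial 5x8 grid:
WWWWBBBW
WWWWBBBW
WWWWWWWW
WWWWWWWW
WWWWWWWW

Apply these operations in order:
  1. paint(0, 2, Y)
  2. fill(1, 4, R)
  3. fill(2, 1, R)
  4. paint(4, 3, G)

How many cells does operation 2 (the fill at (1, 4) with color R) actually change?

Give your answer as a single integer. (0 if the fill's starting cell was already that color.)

After op 1 paint(0,2,Y):
WWYWBBBW
WWWWBBBW
WWWWWWWW
WWWWWWWW
WWWWWWWW
After op 2 fill(1,4,R) [6 cells changed]:
WWYWRRRW
WWWWRRRW
WWWWWWWW
WWWWWWWW
WWWWWWWW

Answer: 6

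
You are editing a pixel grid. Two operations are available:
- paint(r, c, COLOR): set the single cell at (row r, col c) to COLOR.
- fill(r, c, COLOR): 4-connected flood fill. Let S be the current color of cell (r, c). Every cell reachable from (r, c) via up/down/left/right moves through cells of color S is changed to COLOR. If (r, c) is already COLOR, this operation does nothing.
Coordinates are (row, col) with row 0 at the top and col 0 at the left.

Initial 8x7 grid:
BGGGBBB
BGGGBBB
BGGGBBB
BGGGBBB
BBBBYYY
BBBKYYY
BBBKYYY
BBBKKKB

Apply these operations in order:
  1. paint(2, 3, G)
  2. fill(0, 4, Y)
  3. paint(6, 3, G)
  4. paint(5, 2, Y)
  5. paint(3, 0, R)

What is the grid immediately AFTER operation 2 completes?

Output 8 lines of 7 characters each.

Answer: BGGGYYY
BGGGYYY
BGGGYYY
BGGGYYY
BBBBYYY
BBBKYYY
BBBKYYY
BBBKKKB

Derivation:
After op 1 paint(2,3,G):
BGGGBBB
BGGGBBB
BGGGBBB
BGGGBBB
BBBBYYY
BBBKYYY
BBBKYYY
BBBKKKB
After op 2 fill(0,4,Y) [12 cells changed]:
BGGGYYY
BGGGYYY
BGGGYYY
BGGGYYY
BBBBYYY
BBBKYYY
BBBKYYY
BBBKKKB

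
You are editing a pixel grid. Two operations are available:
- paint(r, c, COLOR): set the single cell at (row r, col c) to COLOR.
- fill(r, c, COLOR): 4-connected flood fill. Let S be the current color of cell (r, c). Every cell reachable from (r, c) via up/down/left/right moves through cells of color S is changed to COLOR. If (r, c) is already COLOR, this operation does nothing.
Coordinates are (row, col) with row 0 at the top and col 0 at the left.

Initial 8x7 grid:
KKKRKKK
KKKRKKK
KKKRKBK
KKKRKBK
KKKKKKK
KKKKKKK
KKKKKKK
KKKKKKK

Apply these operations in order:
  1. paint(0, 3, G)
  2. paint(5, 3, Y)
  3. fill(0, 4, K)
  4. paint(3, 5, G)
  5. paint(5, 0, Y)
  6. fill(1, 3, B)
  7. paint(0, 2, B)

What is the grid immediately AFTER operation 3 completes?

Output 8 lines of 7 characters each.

Answer: KKKGKKK
KKKRKKK
KKKRKBK
KKKRKBK
KKKKKKK
KKKYKKK
KKKKKKK
KKKKKKK

Derivation:
After op 1 paint(0,3,G):
KKKGKKK
KKKRKKK
KKKRKBK
KKKRKBK
KKKKKKK
KKKKKKK
KKKKKKK
KKKKKKK
After op 2 paint(5,3,Y):
KKKGKKK
KKKRKKK
KKKRKBK
KKKRKBK
KKKKKKK
KKKYKKK
KKKKKKK
KKKKKKK
After op 3 fill(0,4,K) [0 cells changed]:
KKKGKKK
KKKRKKK
KKKRKBK
KKKRKBK
KKKKKKK
KKKYKKK
KKKKKKK
KKKKKKK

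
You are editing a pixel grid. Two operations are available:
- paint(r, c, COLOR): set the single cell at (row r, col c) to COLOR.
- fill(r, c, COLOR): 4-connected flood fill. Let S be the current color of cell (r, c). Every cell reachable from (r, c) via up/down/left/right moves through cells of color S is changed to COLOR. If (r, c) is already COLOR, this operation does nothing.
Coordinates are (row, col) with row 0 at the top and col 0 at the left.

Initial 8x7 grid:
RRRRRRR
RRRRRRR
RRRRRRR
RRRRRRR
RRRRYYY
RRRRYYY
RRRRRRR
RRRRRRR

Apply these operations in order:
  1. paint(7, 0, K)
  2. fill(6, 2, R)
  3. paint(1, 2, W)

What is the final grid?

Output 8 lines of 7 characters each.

Answer: RRRRRRR
RRWRRRR
RRRRRRR
RRRRRRR
RRRRYYY
RRRRYYY
RRRRRRR
KRRRRRR

Derivation:
After op 1 paint(7,0,K):
RRRRRRR
RRRRRRR
RRRRRRR
RRRRRRR
RRRRYYY
RRRRYYY
RRRRRRR
KRRRRRR
After op 2 fill(6,2,R) [0 cells changed]:
RRRRRRR
RRRRRRR
RRRRRRR
RRRRRRR
RRRRYYY
RRRRYYY
RRRRRRR
KRRRRRR
After op 3 paint(1,2,W):
RRRRRRR
RRWRRRR
RRRRRRR
RRRRRRR
RRRRYYY
RRRRYYY
RRRRRRR
KRRRRRR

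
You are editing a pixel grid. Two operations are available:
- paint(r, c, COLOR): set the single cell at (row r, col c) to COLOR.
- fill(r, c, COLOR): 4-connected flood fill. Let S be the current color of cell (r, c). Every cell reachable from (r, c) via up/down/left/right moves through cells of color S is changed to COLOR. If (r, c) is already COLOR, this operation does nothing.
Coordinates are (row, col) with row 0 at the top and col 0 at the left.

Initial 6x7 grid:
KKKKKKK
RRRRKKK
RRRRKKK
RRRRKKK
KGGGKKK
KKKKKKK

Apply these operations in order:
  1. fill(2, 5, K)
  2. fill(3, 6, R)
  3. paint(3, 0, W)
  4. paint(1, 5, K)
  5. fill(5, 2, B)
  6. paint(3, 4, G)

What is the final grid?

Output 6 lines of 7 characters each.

After op 1 fill(2,5,K) [0 cells changed]:
KKKKKKK
RRRRKKK
RRRRKKK
RRRRKKK
KGGGKKK
KKKKKKK
After op 2 fill(3,6,R) [27 cells changed]:
RRRRRRR
RRRRRRR
RRRRRRR
RRRRRRR
RGGGRRR
RRRRRRR
After op 3 paint(3,0,W):
RRRRRRR
RRRRRRR
RRRRRRR
WRRRRRR
RGGGRRR
RRRRRRR
After op 4 paint(1,5,K):
RRRRRRR
RRRRRKR
RRRRRRR
WRRRRRR
RGGGRRR
RRRRRRR
After op 5 fill(5,2,B) [37 cells changed]:
BBBBBBB
BBBBBKB
BBBBBBB
WBBBBBB
BGGGBBB
BBBBBBB
After op 6 paint(3,4,G):
BBBBBBB
BBBBBKB
BBBBBBB
WBBBGBB
BGGGBBB
BBBBBBB

Answer: BBBBBBB
BBBBBKB
BBBBBBB
WBBBGBB
BGGGBBB
BBBBBBB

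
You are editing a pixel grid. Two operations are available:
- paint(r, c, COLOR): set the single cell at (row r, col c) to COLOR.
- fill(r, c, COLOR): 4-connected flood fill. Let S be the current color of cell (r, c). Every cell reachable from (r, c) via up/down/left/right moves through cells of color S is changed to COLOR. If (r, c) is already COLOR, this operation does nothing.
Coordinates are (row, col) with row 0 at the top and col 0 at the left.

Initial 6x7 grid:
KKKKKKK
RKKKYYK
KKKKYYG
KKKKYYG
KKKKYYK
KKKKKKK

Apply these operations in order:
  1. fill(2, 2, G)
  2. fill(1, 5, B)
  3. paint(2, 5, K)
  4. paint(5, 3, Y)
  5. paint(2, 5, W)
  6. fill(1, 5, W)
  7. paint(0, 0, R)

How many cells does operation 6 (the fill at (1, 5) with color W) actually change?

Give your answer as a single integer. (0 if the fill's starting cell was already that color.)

Answer: 7

Derivation:
After op 1 fill(2,2,G) [31 cells changed]:
GGGGGGG
RGGGYYG
GGGGYYG
GGGGYYG
GGGGYYG
GGGGGGG
After op 2 fill(1,5,B) [8 cells changed]:
GGGGGGG
RGGGBBG
GGGGBBG
GGGGBBG
GGGGBBG
GGGGGGG
After op 3 paint(2,5,K):
GGGGGGG
RGGGBBG
GGGGBKG
GGGGBBG
GGGGBBG
GGGGGGG
After op 4 paint(5,3,Y):
GGGGGGG
RGGGBBG
GGGGBKG
GGGGBBG
GGGGBBG
GGGYGGG
After op 5 paint(2,5,W):
GGGGGGG
RGGGBBG
GGGGBWG
GGGGBBG
GGGGBBG
GGGYGGG
After op 6 fill(1,5,W) [7 cells changed]:
GGGGGGG
RGGGWWG
GGGGWWG
GGGGWWG
GGGGWWG
GGGYGGG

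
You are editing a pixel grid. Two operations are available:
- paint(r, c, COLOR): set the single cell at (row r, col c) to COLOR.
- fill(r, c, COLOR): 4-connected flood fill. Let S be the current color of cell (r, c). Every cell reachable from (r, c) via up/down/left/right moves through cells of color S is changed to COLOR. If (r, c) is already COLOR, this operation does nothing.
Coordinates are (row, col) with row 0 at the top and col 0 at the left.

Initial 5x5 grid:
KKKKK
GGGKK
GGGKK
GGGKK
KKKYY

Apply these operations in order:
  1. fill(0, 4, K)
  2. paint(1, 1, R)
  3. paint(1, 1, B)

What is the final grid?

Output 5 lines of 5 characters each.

Answer: KKKKK
GBGKK
GGGKK
GGGKK
KKKYY

Derivation:
After op 1 fill(0,4,K) [0 cells changed]:
KKKKK
GGGKK
GGGKK
GGGKK
KKKYY
After op 2 paint(1,1,R):
KKKKK
GRGKK
GGGKK
GGGKK
KKKYY
After op 3 paint(1,1,B):
KKKKK
GBGKK
GGGKK
GGGKK
KKKYY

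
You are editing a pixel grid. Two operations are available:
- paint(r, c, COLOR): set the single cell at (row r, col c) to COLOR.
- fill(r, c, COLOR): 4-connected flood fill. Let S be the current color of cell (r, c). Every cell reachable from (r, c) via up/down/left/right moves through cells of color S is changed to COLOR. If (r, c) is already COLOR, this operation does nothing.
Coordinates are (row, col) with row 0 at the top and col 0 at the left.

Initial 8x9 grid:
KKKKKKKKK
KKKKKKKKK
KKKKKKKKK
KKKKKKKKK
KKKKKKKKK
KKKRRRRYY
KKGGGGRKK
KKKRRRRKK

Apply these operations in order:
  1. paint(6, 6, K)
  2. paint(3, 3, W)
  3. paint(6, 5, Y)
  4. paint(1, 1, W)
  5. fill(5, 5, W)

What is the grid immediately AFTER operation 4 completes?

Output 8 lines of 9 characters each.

After op 1 paint(6,6,K):
KKKKKKKKK
KKKKKKKKK
KKKKKKKKK
KKKKKKKKK
KKKKKKKKK
KKKRRRRYY
KKGGGGKKK
KKKRRRRKK
After op 2 paint(3,3,W):
KKKKKKKKK
KKKKKKKKK
KKKKKKKKK
KKKWKKKKK
KKKKKKKKK
KKKRRRRYY
KKGGGGKKK
KKKRRRRKK
After op 3 paint(6,5,Y):
KKKKKKKKK
KKKKKKKKK
KKKKKKKKK
KKKWKKKKK
KKKKKKKKK
KKKRRRRYY
KKGGGYKKK
KKKRRRRKK
After op 4 paint(1,1,W):
KKKKKKKKK
KWKKKKKKK
KKKKKKKKK
KKKWKKKKK
KKKKKKKKK
KKKRRRRYY
KKGGGYKKK
KKKRRRRKK

Answer: KKKKKKKKK
KWKKKKKKK
KKKKKKKKK
KKKWKKKKK
KKKKKKKKK
KKKRRRRYY
KKGGGYKKK
KKKRRRRKK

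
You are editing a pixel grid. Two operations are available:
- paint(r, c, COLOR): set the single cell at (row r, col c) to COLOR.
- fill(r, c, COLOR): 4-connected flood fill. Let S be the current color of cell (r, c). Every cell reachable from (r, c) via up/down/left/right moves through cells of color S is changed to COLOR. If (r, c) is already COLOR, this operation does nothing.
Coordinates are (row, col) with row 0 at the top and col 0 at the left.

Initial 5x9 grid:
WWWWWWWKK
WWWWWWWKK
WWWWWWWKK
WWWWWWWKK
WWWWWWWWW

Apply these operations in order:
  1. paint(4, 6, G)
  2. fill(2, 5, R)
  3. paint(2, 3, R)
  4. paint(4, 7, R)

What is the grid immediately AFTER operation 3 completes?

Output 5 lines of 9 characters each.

After op 1 paint(4,6,G):
WWWWWWWKK
WWWWWWWKK
WWWWWWWKK
WWWWWWWKK
WWWWWWGWW
After op 2 fill(2,5,R) [34 cells changed]:
RRRRRRRKK
RRRRRRRKK
RRRRRRRKK
RRRRRRRKK
RRRRRRGWW
After op 3 paint(2,3,R):
RRRRRRRKK
RRRRRRRKK
RRRRRRRKK
RRRRRRRKK
RRRRRRGWW

Answer: RRRRRRRKK
RRRRRRRKK
RRRRRRRKK
RRRRRRRKK
RRRRRRGWW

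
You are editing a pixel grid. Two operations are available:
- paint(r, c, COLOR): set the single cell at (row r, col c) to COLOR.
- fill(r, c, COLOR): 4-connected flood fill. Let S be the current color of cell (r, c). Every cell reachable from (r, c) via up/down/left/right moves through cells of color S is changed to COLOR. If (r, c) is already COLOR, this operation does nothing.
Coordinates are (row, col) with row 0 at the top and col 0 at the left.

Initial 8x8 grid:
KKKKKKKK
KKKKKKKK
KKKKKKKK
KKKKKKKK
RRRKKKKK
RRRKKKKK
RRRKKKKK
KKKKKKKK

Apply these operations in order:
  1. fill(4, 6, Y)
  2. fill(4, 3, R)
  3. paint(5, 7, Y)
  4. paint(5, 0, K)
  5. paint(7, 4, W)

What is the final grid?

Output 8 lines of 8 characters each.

Answer: RRRRRRRR
RRRRRRRR
RRRRRRRR
RRRRRRRR
RRRRRRRR
KRRRRRRY
RRRRRRRR
RRRRWRRR

Derivation:
After op 1 fill(4,6,Y) [55 cells changed]:
YYYYYYYY
YYYYYYYY
YYYYYYYY
YYYYYYYY
RRRYYYYY
RRRYYYYY
RRRYYYYY
YYYYYYYY
After op 2 fill(4,3,R) [55 cells changed]:
RRRRRRRR
RRRRRRRR
RRRRRRRR
RRRRRRRR
RRRRRRRR
RRRRRRRR
RRRRRRRR
RRRRRRRR
After op 3 paint(5,7,Y):
RRRRRRRR
RRRRRRRR
RRRRRRRR
RRRRRRRR
RRRRRRRR
RRRRRRRY
RRRRRRRR
RRRRRRRR
After op 4 paint(5,0,K):
RRRRRRRR
RRRRRRRR
RRRRRRRR
RRRRRRRR
RRRRRRRR
KRRRRRRY
RRRRRRRR
RRRRRRRR
After op 5 paint(7,4,W):
RRRRRRRR
RRRRRRRR
RRRRRRRR
RRRRRRRR
RRRRRRRR
KRRRRRRY
RRRRRRRR
RRRRWRRR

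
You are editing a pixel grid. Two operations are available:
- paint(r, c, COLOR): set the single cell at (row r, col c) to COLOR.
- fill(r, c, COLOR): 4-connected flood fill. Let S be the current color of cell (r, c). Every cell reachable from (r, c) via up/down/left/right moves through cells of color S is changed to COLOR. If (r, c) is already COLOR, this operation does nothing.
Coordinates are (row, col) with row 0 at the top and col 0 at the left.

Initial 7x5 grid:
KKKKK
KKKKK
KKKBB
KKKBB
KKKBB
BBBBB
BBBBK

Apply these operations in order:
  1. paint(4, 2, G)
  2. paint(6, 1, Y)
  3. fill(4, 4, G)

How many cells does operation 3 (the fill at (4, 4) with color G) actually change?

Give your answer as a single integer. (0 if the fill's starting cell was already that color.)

Answer: 14

Derivation:
After op 1 paint(4,2,G):
KKKKK
KKKKK
KKKBB
KKKBB
KKGBB
BBBBB
BBBBK
After op 2 paint(6,1,Y):
KKKKK
KKKKK
KKKBB
KKKBB
KKGBB
BBBBB
BYBBK
After op 3 fill(4,4,G) [14 cells changed]:
KKKKK
KKKKK
KKKGG
KKKGG
KKGGG
GGGGG
GYGGK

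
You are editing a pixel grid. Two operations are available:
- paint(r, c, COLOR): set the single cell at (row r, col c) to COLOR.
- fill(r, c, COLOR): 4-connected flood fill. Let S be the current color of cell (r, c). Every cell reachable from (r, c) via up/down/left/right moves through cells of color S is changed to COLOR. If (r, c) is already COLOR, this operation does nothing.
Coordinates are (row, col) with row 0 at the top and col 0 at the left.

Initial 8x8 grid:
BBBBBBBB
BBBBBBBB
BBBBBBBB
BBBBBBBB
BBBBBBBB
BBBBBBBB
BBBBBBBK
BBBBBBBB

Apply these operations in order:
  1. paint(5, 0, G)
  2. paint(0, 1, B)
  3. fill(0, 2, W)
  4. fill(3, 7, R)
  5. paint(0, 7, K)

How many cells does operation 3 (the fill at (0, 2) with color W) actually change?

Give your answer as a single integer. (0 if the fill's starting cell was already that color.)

Answer: 62

Derivation:
After op 1 paint(5,0,G):
BBBBBBBB
BBBBBBBB
BBBBBBBB
BBBBBBBB
BBBBBBBB
GBBBBBBB
BBBBBBBK
BBBBBBBB
After op 2 paint(0,1,B):
BBBBBBBB
BBBBBBBB
BBBBBBBB
BBBBBBBB
BBBBBBBB
GBBBBBBB
BBBBBBBK
BBBBBBBB
After op 3 fill(0,2,W) [62 cells changed]:
WWWWWWWW
WWWWWWWW
WWWWWWWW
WWWWWWWW
WWWWWWWW
GWWWWWWW
WWWWWWWK
WWWWWWWW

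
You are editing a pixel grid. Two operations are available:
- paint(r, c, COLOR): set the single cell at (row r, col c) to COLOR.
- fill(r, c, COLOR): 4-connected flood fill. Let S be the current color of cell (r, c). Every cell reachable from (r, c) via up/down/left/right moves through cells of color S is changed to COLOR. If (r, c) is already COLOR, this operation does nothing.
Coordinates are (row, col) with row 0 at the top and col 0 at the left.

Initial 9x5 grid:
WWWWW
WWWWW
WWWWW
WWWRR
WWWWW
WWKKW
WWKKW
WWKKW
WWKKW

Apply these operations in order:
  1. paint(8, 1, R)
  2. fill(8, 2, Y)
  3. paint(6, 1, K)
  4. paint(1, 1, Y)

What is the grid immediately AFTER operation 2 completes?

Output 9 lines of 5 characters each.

After op 1 paint(8,1,R):
WWWWW
WWWWW
WWWWW
WWWRR
WWWWW
WWKKW
WWKKW
WWKKW
WRKKW
After op 2 fill(8,2,Y) [8 cells changed]:
WWWWW
WWWWW
WWWWW
WWWRR
WWWWW
WWYYW
WWYYW
WWYYW
WRYYW

Answer: WWWWW
WWWWW
WWWWW
WWWRR
WWWWW
WWYYW
WWYYW
WWYYW
WRYYW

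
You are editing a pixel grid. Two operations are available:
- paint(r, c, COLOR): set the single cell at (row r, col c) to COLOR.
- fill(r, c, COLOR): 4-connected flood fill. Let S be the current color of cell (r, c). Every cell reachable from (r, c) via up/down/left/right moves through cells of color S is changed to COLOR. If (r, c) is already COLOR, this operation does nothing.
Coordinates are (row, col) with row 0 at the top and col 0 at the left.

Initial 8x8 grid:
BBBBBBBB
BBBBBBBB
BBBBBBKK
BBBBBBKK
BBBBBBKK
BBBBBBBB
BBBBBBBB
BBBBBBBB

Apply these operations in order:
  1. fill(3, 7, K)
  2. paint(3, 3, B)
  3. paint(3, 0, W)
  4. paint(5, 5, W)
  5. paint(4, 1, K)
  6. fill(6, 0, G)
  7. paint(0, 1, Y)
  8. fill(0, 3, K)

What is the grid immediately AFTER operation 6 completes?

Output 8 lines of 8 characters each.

After op 1 fill(3,7,K) [0 cells changed]:
BBBBBBBB
BBBBBBBB
BBBBBBKK
BBBBBBKK
BBBBBBKK
BBBBBBBB
BBBBBBBB
BBBBBBBB
After op 2 paint(3,3,B):
BBBBBBBB
BBBBBBBB
BBBBBBKK
BBBBBBKK
BBBBBBKK
BBBBBBBB
BBBBBBBB
BBBBBBBB
After op 3 paint(3,0,W):
BBBBBBBB
BBBBBBBB
BBBBBBKK
WBBBBBKK
BBBBBBKK
BBBBBBBB
BBBBBBBB
BBBBBBBB
After op 4 paint(5,5,W):
BBBBBBBB
BBBBBBBB
BBBBBBKK
WBBBBBKK
BBBBBBKK
BBBBBWBB
BBBBBBBB
BBBBBBBB
After op 5 paint(4,1,K):
BBBBBBBB
BBBBBBBB
BBBBBBKK
WBBBBBKK
BKBBBBKK
BBBBBWBB
BBBBBBBB
BBBBBBBB
After op 6 fill(6,0,G) [55 cells changed]:
GGGGGGGG
GGGGGGGG
GGGGGGKK
WGGGGGKK
GKGGGGKK
GGGGGWGG
GGGGGGGG
GGGGGGGG

Answer: GGGGGGGG
GGGGGGGG
GGGGGGKK
WGGGGGKK
GKGGGGKK
GGGGGWGG
GGGGGGGG
GGGGGGGG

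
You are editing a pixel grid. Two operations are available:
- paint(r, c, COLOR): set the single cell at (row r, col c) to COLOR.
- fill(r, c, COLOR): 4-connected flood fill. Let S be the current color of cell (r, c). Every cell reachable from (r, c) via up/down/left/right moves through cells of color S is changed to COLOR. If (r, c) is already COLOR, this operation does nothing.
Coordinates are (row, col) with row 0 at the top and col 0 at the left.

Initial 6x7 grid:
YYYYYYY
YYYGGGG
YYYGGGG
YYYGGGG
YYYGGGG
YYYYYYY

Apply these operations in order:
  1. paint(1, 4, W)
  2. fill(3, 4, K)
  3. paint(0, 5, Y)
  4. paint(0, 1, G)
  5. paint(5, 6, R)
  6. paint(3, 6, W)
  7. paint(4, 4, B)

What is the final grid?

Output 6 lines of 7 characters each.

After op 1 paint(1,4,W):
YYYYYYY
YYYGWGG
YYYGGGG
YYYGGGG
YYYGGGG
YYYYYYY
After op 2 fill(3,4,K) [15 cells changed]:
YYYYYYY
YYYKWKK
YYYKKKK
YYYKKKK
YYYKKKK
YYYYYYY
After op 3 paint(0,5,Y):
YYYYYYY
YYYKWKK
YYYKKKK
YYYKKKK
YYYKKKK
YYYYYYY
After op 4 paint(0,1,G):
YGYYYYY
YYYKWKK
YYYKKKK
YYYKKKK
YYYKKKK
YYYYYYY
After op 5 paint(5,6,R):
YGYYYYY
YYYKWKK
YYYKKKK
YYYKKKK
YYYKKKK
YYYYYYR
After op 6 paint(3,6,W):
YGYYYYY
YYYKWKK
YYYKKKK
YYYKKKW
YYYKKKK
YYYYYYR
After op 7 paint(4,4,B):
YGYYYYY
YYYKWKK
YYYKKKK
YYYKKKW
YYYKBKK
YYYYYYR

Answer: YGYYYYY
YYYKWKK
YYYKKKK
YYYKKKW
YYYKBKK
YYYYYYR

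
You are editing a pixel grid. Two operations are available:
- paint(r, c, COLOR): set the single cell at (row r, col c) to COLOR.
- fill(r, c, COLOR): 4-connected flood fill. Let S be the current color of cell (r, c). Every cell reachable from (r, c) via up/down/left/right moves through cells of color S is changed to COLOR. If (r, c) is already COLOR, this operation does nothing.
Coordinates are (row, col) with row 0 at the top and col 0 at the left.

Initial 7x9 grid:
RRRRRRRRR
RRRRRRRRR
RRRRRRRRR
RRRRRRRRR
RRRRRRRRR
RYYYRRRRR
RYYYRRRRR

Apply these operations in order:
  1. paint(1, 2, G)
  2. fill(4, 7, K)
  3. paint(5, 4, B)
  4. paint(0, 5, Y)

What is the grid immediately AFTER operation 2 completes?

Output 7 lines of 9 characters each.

After op 1 paint(1,2,G):
RRRRRRRRR
RRGRRRRRR
RRRRRRRRR
RRRRRRRRR
RRRRRRRRR
RYYYRRRRR
RYYYRRRRR
After op 2 fill(4,7,K) [56 cells changed]:
KKKKKKKKK
KKGKKKKKK
KKKKKKKKK
KKKKKKKKK
KKKKKKKKK
KYYYKKKKK
KYYYKKKKK

Answer: KKKKKKKKK
KKGKKKKKK
KKKKKKKKK
KKKKKKKKK
KKKKKKKKK
KYYYKKKKK
KYYYKKKKK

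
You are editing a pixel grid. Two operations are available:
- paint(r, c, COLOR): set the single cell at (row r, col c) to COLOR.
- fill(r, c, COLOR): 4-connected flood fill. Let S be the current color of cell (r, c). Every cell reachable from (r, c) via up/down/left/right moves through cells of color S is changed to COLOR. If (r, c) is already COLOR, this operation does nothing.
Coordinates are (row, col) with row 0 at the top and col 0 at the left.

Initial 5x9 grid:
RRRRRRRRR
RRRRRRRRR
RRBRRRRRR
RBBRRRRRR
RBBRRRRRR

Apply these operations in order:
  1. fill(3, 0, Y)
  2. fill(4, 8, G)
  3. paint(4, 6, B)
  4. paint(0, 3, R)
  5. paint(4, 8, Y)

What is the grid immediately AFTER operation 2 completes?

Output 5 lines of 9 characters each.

Answer: GGGGGGGGG
GGGGGGGGG
GGBGGGGGG
GBBGGGGGG
GBBGGGGGG

Derivation:
After op 1 fill(3,0,Y) [40 cells changed]:
YYYYYYYYY
YYYYYYYYY
YYBYYYYYY
YBBYYYYYY
YBBYYYYYY
After op 2 fill(4,8,G) [40 cells changed]:
GGGGGGGGG
GGGGGGGGG
GGBGGGGGG
GBBGGGGGG
GBBGGGGGG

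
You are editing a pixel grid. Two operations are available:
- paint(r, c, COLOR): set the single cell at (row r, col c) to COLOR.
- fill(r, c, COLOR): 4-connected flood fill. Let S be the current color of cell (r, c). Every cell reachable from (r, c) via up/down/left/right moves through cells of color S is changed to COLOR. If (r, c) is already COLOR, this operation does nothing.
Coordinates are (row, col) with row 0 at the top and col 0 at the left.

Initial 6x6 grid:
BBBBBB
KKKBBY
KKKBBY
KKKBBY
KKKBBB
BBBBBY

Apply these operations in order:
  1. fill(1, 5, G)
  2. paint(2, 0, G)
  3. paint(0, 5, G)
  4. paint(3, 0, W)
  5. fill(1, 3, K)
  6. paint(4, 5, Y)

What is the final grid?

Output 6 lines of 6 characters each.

After op 1 fill(1,5,G) [3 cells changed]:
BBBBBB
KKKBBG
KKKBBG
KKKBBG
KKKBBB
BBBBBY
After op 2 paint(2,0,G):
BBBBBB
KKKBBG
GKKBBG
KKKBBG
KKKBBB
BBBBBY
After op 3 paint(0,5,G):
BBBBBG
KKKBBG
GKKBBG
KKKBBG
KKKBBB
BBBBBY
After op 4 paint(3,0,W):
BBBBBG
KKKBBG
GKKBBG
WKKBBG
KKKBBB
BBBBBY
After op 5 fill(1,3,K) [19 cells changed]:
KKKKKG
KKKKKG
GKKKKG
WKKKKG
KKKKKK
KKKKKY
After op 6 paint(4,5,Y):
KKKKKG
KKKKKG
GKKKKG
WKKKKG
KKKKKY
KKKKKY

Answer: KKKKKG
KKKKKG
GKKKKG
WKKKKG
KKKKKY
KKKKKY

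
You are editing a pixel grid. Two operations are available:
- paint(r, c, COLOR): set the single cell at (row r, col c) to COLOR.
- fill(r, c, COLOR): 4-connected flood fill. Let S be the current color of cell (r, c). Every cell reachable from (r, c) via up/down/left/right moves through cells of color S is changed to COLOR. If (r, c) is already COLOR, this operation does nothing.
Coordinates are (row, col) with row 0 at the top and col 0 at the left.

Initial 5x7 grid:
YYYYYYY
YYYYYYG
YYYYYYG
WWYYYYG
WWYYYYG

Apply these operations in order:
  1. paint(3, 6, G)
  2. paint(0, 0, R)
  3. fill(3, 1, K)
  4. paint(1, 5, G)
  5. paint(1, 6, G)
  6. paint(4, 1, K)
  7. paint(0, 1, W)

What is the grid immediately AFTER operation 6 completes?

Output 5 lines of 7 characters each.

After op 1 paint(3,6,G):
YYYYYYY
YYYYYYG
YYYYYYG
WWYYYYG
WWYYYYG
After op 2 paint(0,0,R):
RYYYYYY
YYYYYYG
YYYYYYG
WWYYYYG
WWYYYYG
After op 3 fill(3,1,K) [4 cells changed]:
RYYYYYY
YYYYYYG
YYYYYYG
KKYYYYG
KKYYYYG
After op 4 paint(1,5,G):
RYYYYYY
YYYYYGG
YYYYYYG
KKYYYYG
KKYYYYG
After op 5 paint(1,6,G):
RYYYYYY
YYYYYGG
YYYYYYG
KKYYYYG
KKYYYYG
After op 6 paint(4,1,K):
RYYYYYY
YYYYYGG
YYYYYYG
KKYYYYG
KKYYYYG

Answer: RYYYYYY
YYYYYGG
YYYYYYG
KKYYYYG
KKYYYYG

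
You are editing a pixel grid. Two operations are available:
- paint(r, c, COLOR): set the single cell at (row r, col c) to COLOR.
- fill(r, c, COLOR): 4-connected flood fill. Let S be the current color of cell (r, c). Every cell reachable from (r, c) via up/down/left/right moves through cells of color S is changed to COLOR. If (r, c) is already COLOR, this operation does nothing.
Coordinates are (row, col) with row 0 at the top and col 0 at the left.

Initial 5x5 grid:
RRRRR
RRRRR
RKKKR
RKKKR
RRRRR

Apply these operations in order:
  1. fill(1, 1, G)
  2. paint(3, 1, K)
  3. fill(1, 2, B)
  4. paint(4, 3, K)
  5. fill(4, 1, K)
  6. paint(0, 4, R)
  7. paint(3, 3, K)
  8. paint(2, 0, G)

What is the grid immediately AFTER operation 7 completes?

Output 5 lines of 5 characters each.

Answer: KKKKR
KKKKK
KKKKK
KKKKK
KKKKK

Derivation:
After op 1 fill(1,1,G) [19 cells changed]:
GGGGG
GGGGG
GKKKG
GKKKG
GGGGG
After op 2 paint(3,1,K):
GGGGG
GGGGG
GKKKG
GKKKG
GGGGG
After op 3 fill(1,2,B) [19 cells changed]:
BBBBB
BBBBB
BKKKB
BKKKB
BBBBB
After op 4 paint(4,3,K):
BBBBB
BBBBB
BKKKB
BKKKB
BBBKB
After op 5 fill(4,1,K) [18 cells changed]:
KKKKK
KKKKK
KKKKK
KKKKK
KKKKK
After op 6 paint(0,4,R):
KKKKR
KKKKK
KKKKK
KKKKK
KKKKK
After op 7 paint(3,3,K):
KKKKR
KKKKK
KKKKK
KKKKK
KKKKK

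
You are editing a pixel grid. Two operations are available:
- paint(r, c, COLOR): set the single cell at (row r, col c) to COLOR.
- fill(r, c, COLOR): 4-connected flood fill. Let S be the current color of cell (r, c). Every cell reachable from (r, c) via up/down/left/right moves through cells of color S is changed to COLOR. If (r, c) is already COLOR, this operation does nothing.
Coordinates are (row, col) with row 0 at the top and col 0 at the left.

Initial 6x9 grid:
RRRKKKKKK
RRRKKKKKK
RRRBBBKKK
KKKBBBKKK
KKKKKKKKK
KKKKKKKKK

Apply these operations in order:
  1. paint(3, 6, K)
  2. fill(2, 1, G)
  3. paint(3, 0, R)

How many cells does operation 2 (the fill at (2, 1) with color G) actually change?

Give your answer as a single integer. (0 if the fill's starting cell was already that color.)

Answer: 9

Derivation:
After op 1 paint(3,6,K):
RRRKKKKKK
RRRKKKKKK
RRRBBBKKK
KKKBBBKKK
KKKKKKKKK
KKKKKKKKK
After op 2 fill(2,1,G) [9 cells changed]:
GGGKKKKKK
GGGKKKKKK
GGGBBBKKK
KKKBBBKKK
KKKKKKKKK
KKKKKKKKK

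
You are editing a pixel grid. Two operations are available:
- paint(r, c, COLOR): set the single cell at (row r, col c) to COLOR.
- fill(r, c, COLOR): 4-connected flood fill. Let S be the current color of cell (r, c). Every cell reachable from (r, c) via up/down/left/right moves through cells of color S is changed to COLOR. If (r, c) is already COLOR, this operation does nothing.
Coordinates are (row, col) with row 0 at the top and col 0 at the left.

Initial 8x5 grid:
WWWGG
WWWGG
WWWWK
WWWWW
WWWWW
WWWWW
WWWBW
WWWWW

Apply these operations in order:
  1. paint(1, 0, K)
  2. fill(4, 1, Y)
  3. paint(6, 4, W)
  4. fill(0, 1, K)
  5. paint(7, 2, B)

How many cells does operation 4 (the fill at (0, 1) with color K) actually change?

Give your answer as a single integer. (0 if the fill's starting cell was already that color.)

Answer: 32

Derivation:
After op 1 paint(1,0,K):
WWWGG
KWWGG
WWWWK
WWWWW
WWWWW
WWWWW
WWWBW
WWWWW
After op 2 fill(4,1,Y) [33 cells changed]:
YYYGG
KYYGG
YYYYK
YYYYY
YYYYY
YYYYY
YYYBY
YYYYY
After op 3 paint(6,4,W):
YYYGG
KYYGG
YYYYK
YYYYY
YYYYY
YYYYY
YYYBW
YYYYY
After op 4 fill(0,1,K) [32 cells changed]:
KKKGG
KKKGG
KKKKK
KKKKK
KKKKK
KKKKK
KKKBW
KKKKK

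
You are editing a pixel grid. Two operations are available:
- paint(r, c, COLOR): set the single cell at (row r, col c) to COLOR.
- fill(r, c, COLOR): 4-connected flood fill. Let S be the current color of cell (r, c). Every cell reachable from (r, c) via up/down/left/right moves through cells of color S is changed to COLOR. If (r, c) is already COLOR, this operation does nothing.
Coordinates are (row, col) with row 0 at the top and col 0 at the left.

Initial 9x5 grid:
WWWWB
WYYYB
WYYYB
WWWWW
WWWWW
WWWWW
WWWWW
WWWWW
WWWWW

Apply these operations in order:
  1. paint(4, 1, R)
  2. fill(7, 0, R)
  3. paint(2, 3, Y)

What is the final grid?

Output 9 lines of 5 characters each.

Answer: RRRRB
RYYYB
RYYYB
RRRRR
RRRRR
RRRRR
RRRRR
RRRRR
RRRRR

Derivation:
After op 1 paint(4,1,R):
WWWWB
WYYYB
WYYYB
WWWWW
WRWWW
WWWWW
WWWWW
WWWWW
WWWWW
After op 2 fill(7,0,R) [35 cells changed]:
RRRRB
RYYYB
RYYYB
RRRRR
RRRRR
RRRRR
RRRRR
RRRRR
RRRRR
After op 3 paint(2,3,Y):
RRRRB
RYYYB
RYYYB
RRRRR
RRRRR
RRRRR
RRRRR
RRRRR
RRRRR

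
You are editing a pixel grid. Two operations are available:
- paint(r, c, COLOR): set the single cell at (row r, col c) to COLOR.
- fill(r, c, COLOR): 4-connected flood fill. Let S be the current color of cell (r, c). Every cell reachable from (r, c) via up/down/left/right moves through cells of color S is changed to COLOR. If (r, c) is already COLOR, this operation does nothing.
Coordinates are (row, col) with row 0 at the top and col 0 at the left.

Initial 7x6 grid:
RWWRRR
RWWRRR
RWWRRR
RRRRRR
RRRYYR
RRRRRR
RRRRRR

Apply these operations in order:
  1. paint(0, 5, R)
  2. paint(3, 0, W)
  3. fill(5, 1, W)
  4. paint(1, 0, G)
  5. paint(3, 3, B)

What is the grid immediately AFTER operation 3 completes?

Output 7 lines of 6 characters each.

After op 1 paint(0,5,R):
RWWRRR
RWWRRR
RWWRRR
RRRRRR
RRRYYR
RRRRRR
RRRRRR
After op 2 paint(3,0,W):
RWWRRR
RWWRRR
RWWRRR
WRRRRR
RRRYYR
RRRRRR
RRRRRR
After op 3 fill(5,1,W) [30 cells changed]:
RWWWWW
RWWWWW
RWWWWW
WWWWWW
WWWYYW
WWWWWW
WWWWWW

Answer: RWWWWW
RWWWWW
RWWWWW
WWWWWW
WWWYYW
WWWWWW
WWWWWW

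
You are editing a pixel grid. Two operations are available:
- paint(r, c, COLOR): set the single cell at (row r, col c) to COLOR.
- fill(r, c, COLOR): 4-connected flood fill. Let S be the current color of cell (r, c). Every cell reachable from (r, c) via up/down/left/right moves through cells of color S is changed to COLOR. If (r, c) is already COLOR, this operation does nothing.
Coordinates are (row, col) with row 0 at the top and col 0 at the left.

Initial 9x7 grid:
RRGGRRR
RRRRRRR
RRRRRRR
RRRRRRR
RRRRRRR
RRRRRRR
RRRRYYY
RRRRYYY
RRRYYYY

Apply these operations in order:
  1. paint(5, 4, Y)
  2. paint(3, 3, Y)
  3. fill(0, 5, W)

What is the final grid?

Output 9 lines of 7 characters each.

After op 1 paint(5,4,Y):
RRGGRRR
RRRRRRR
RRRRRRR
RRRRRRR
RRRRRRR
RRRRYRR
RRRRYYY
RRRRYYY
RRRYYYY
After op 2 paint(3,3,Y):
RRGGRRR
RRRRRRR
RRRRRRR
RRRYRRR
RRRRRRR
RRRRYRR
RRRRYYY
RRRRYYY
RRRYYYY
After op 3 fill(0,5,W) [49 cells changed]:
WWGGWWW
WWWWWWW
WWWWWWW
WWWYWWW
WWWWWWW
WWWWYWW
WWWWYYY
WWWWYYY
WWWYYYY

Answer: WWGGWWW
WWWWWWW
WWWWWWW
WWWYWWW
WWWWWWW
WWWWYWW
WWWWYYY
WWWWYYY
WWWYYYY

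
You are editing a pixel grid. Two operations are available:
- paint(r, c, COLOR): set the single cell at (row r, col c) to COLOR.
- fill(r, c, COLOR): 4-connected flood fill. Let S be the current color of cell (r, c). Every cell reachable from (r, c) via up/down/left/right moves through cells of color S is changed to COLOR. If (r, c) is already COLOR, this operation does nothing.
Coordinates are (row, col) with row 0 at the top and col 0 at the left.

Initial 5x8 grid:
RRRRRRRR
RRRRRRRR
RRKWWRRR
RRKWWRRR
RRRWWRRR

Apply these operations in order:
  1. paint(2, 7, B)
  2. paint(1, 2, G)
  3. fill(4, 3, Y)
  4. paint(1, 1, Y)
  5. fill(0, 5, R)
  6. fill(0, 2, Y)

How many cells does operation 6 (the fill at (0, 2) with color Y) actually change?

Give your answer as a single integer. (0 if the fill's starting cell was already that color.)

Answer: 29

Derivation:
After op 1 paint(2,7,B):
RRRRRRRR
RRRRRRRR
RRKWWRRB
RRKWWRRR
RRRWWRRR
After op 2 paint(1,2,G):
RRRRRRRR
RRGRRRRR
RRKWWRRB
RRKWWRRR
RRRWWRRR
After op 3 fill(4,3,Y) [6 cells changed]:
RRRRRRRR
RRGRRRRR
RRKYYRRB
RRKYYRRR
RRRYYRRR
After op 4 paint(1,1,Y):
RRRRRRRR
RYGRRRRR
RRKYYRRB
RRKYYRRR
RRRYYRRR
After op 5 fill(0,5,R) [0 cells changed]:
RRRRRRRR
RYGRRRRR
RRKYYRRB
RRKYYRRR
RRRYYRRR
After op 6 fill(0,2,Y) [29 cells changed]:
YYYYYYYY
YYGYYYYY
YYKYYYYB
YYKYYYYY
YYYYYYYY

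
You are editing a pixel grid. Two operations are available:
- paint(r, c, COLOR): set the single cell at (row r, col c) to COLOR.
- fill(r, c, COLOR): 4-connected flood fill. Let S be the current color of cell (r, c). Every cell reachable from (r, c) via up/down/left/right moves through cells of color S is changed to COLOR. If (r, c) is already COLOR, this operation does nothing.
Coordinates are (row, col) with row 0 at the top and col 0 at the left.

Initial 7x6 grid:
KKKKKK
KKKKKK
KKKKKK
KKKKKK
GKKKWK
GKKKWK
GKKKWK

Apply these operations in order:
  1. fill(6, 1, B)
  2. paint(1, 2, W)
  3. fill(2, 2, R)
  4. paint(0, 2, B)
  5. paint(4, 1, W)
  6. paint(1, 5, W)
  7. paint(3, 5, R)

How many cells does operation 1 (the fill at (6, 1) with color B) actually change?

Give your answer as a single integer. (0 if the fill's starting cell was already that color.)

After op 1 fill(6,1,B) [36 cells changed]:
BBBBBB
BBBBBB
BBBBBB
BBBBBB
GBBBWB
GBBBWB
GBBBWB

Answer: 36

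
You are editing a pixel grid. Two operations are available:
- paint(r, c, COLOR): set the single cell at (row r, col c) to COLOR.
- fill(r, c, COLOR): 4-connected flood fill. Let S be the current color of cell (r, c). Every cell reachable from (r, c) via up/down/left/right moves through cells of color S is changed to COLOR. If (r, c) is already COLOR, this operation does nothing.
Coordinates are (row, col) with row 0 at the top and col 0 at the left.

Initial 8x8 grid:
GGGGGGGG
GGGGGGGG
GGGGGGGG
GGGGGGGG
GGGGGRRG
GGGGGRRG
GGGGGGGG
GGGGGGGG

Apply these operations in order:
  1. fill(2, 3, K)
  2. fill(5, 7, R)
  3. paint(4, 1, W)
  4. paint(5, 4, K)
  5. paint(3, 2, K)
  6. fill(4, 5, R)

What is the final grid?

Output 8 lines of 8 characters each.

Answer: RRRRRRRR
RRRRRRRR
RRRRRRRR
RRKRRRRR
RWRRRRRR
RRRRKRRR
RRRRRRRR
RRRRRRRR

Derivation:
After op 1 fill(2,3,K) [60 cells changed]:
KKKKKKKK
KKKKKKKK
KKKKKKKK
KKKKKKKK
KKKKKRRK
KKKKKRRK
KKKKKKKK
KKKKKKKK
After op 2 fill(5,7,R) [60 cells changed]:
RRRRRRRR
RRRRRRRR
RRRRRRRR
RRRRRRRR
RRRRRRRR
RRRRRRRR
RRRRRRRR
RRRRRRRR
After op 3 paint(4,1,W):
RRRRRRRR
RRRRRRRR
RRRRRRRR
RRRRRRRR
RWRRRRRR
RRRRRRRR
RRRRRRRR
RRRRRRRR
After op 4 paint(5,4,K):
RRRRRRRR
RRRRRRRR
RRRRRRRR
RRRRRRRR
RWRRRRRR
RRRRKRRR
RRRRRRRR
RRRRRRRR
After op 5 paint(3,2,K):
RRRRRRRR
RRRRRRRR
RRRRRRRR
RRKRRRRR
RWRRRRRR
RRRRKRRR
RRRRRRRR
RRRRRRRR
After op 6 fill(4,5,R) [0 cells changed]:
RRRRRRRR
RRRRRRRR
RRRRRRRR
RRKRRRRR
RWRRRRRR
RRRRKRRR
RRRRRRRR
RRRRRRRR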